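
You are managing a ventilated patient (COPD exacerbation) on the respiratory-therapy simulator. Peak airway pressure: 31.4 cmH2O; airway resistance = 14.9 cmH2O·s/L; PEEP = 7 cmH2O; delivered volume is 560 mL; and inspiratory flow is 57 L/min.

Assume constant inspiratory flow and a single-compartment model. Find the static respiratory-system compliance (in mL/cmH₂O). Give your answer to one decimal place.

Flow: 57 L/min ÷ 60 = 0.95 L/s.
Equation of motion (constant flow): PIP = Vt/C + R·V̇ + PEEP.
Vt/C = PIP − R·V̇ − PEEP = 31.4 − 14.9×0.95 − 7 = 31.4 − 14.155 − 7 = 10.245 cmH2O.
C = Vt / 10.245 = 560 / 10.245 = 54.661 mL/cmH2O.

54.7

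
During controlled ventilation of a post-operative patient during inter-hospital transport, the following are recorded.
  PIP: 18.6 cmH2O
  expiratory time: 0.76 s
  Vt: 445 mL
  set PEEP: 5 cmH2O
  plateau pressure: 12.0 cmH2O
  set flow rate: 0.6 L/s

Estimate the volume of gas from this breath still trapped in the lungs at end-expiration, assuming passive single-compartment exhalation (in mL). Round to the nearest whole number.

150

R = (PIP − Pplat)/V̇ = (18.6 − 12.0) / 0.6 = 6.6/0.6 = 11.0 cmH2O·s/L.
C = Vt/(Pplat − PEEP) = 445.0 / (12.0 − 5) = 445.0/7.0 = 63.571 mL/cmH2O.
τ = R × C = 11.0 × 0.06357 L/cmH2O = 0.6993 s.
Fraction remaining = e^(−Te/τ) = e^(−0.76/0.6993) = 0.3373.
Trapped volume = 445.0 × 0.3373 = 150.1 mL.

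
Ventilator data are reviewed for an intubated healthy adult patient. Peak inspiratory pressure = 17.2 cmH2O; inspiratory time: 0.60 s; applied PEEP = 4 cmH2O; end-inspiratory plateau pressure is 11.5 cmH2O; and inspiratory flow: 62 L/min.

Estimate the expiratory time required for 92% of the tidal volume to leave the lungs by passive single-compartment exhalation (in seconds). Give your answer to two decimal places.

Flow: 62 L/min ÷ 60 = 1.0333 L/s.
Vt = flow × Ti = 1.0333 L/s × 0.60 s × 1000 mL/L = 619.98 mL.
R = (PIP − Pplat)/V̇ = (17.2 − 11.5) / 1.0333 = 5.7/1.0333 = 5.516 cmH2O·s/L.
C = Vt/(Pplat − PEEP) = 619.98 / (11.5 − 4) = 619.98/7.5 = 82.664 mL/cmH2O.
τ = R × C = 5.516 × 0.08266 L/cmH2O = 0.456 s.
t = −τ·ln(1 − 0.92) = −0.456·ln(0.08) = 1.152 s.

1.15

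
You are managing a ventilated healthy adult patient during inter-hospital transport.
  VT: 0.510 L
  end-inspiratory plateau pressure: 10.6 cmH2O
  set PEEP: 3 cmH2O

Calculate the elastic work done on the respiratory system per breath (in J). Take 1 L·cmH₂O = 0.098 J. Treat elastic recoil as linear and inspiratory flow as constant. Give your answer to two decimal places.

Elastic work ≈ ½ × (Pplat − PEEP) × Vt = 0.5 × (10.6 − 3) × 0.510 L = 0.5 × 7.6 × 0.510 = 1.938 L·cmH2O.
× 0.098 J/(L·cmH2O) → 0.1899 J.

0.19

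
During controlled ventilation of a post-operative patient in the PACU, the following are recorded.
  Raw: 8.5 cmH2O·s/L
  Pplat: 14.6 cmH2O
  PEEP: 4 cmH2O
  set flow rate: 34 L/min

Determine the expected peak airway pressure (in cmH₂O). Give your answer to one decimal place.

Flow: 34 L/min ÷ 60 = 0.5667 L/s.
PIP = Pplat + Raw × flow = 14.6 + 8.5 × 0.5667 = 14.6 + 4.817 = 19.417 cmH2O.

19.4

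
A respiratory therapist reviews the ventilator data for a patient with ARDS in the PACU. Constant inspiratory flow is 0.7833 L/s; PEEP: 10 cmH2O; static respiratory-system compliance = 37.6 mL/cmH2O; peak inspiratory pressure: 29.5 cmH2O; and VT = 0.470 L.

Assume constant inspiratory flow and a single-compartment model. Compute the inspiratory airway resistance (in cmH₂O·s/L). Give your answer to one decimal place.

Equation of motion (constant flow): PIP = Vt/C + R·V̇ + PEEP.
R·V̇ = PIP − Vt/C − PEEP = 29.5 − 470/37.6 − 10 = 29.5 − 12.5 − 10 = 7.0 cmH2O.
R = 7.0 / 0.7833 = 8.937 cmH2O·s/L.

8.9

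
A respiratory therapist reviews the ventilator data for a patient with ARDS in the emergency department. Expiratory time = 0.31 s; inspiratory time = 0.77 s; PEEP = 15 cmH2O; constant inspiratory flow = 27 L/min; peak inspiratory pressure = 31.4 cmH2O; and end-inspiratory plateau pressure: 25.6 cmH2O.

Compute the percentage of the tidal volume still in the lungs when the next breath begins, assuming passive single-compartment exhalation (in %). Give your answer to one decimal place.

Flow: 27 L/min ÷ 60 = 0.45 L/s.
Vt = flow × Ti = 0.45 L/s × 0.77 s × 1000 mL/L = 346.5 mL.
R = (PIP − Pplat)/V̇ = (31.4 − 25.6) / 0.45 = 5.8/0.45 = 12.889 cmH2O·s/L.
C = Vt/(Pplat − PEEP) = 346.5 / (25.6 − 15) = 346.5/10.6 = 32.689 mL/cmH2O.
τ = R × C = 12.889 × 0.03269 L/cmH2O = 0.4213 s.
Fraction remaining at end-expiration = e^(−Te/τ) = e^(−0.31/0.4213) = 0.4791 → 47.91%.

47.9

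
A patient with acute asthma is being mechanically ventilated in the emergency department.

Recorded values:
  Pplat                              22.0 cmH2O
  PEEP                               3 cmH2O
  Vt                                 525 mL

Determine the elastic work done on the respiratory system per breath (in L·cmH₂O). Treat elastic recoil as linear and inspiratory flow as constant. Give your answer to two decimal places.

Elastic work ≈ ½ × (Pplat − PEEP) × Vt = 0.5 × (22.0 − 3) × 0.525 L = 0.5 × 19.0 × 0.525 = 4.988 L·cmH2O.

4.99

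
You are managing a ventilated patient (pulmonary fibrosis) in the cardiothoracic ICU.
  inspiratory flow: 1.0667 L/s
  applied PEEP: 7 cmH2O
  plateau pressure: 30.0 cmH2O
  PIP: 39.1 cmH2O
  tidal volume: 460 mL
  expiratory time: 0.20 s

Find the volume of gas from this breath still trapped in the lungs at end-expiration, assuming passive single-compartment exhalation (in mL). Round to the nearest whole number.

142

R = (PIP − Pplat)/V̇ = (39.1 − 30.0) / 1.0667 = 9.1/1.0667 = 8.531 cmH2O·s/L.
C = Vt/(Pplat − PEEP) = 460.0 / (30.0 − 7) = 460.0/23.0 = 20.0 mL/cmH2O.
τ = R × C = 8.531 × 0.02 L/cmH2O = 0.1706 s.
Fraction remaining = e^(−Te/τ) = e^(−0.20/0.1706) = 0.3096.
Trapped volume = 460.0 × 0.3096 = 142.42 mL.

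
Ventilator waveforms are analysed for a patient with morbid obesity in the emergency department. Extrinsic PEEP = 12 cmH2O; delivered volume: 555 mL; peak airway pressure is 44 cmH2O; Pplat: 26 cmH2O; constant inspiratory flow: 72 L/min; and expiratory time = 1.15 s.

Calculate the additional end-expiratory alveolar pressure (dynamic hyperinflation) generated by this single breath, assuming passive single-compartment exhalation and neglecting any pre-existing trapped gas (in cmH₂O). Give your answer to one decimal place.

Flow: 72 L/min ÷ 60 = 1.2 L/s.
R = (PIP − Pplat)/V̇ = (44 − 26) / 1.2 = 18.0/1.2 = 15.0 cmH2O·s/L.
C = Vt/(Pplat − PEEP) = 555.0 / (26 − 12) = 555.0/14.0 = 39.643 mL/cmH2O.
τ = R × C = 15.0 × 0.03964 L/cmH2O = 0.5946 s.
Fraction remaining = e^(−Te/τ) = e^(−1.15/0.5946) = 0.1446; trapped volume = 555.0 × 0.1446 = 80.253 mL.
Additional alveolar pressure from trapping ≈ V_trapped / C = 80.253 / 39.643 = 2.024 cmH2O.

2.0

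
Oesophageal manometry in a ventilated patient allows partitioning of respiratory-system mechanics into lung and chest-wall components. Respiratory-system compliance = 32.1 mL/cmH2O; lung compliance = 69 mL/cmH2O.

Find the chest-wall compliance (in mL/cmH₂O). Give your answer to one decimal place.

1/Ccw = 1/Crs − 1/CL.
1/Ccw = 1/32.1 − 1/69 = 0.01666.
Ccw = 60.024 mL/cmH2O.

60.0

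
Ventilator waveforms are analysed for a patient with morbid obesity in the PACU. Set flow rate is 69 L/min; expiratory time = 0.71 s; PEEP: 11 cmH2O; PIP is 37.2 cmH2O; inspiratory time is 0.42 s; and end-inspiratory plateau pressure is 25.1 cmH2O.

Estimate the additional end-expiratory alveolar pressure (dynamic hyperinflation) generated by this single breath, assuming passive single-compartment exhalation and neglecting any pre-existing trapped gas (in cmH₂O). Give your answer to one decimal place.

2.0

Flow: 69 L/min ÷ 60 = 1.15 L/s.
Vt = flow × Ti = 1.15 L/s × 0.42 s × 1000 mL/L = 483.0 mL.
R = (PIP − Pplat)/V̇ = (37.2 − 25.1) / 1.15 = 12.1/1.15 = 10.522 cmH2O·s/L.
C = Vt/(Pplat − PEEP) = 483.0 / (25.1 − 11) = 483.0/14.1 = 34.255 mL/cmH2O.
τ = R × C = 10.522 × 0.03426 L/cmH2O = 0.3605 s.
Fraction remaining = e^(−Te/τ) = e^(−0.71/0.3605) = 0.1395; trapped volume = 483.0 × 0.1395 = 67.379 mL.
Additional alveolar pressure from trapping ≈ V_trapped / C = 67.379 / 34.255 = 1.967 cmH2O.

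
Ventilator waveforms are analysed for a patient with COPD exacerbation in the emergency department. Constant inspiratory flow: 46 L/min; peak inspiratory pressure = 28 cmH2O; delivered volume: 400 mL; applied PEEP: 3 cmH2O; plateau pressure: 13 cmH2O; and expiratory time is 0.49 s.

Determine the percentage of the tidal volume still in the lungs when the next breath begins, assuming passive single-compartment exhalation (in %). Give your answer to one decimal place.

Flow: 46 L/min ÷ 60 = 0.7667 L/s.
R = (PIP − Pplat)/V̇ = (28 − 13) / 0.7667 = 15.0/0.7667 = 19.564 cmH2O·s/L.
C = Vt/(Pplat − PEEP) = 400.0 / (13 − 3) = 400.0/10.0 = 40.0 mL/cmH2O.
τ = R × C = 19.564 × 0.04 L/cmH2O = 0.7826 s.
Fraction remaining at end-expiration = e^(−Te/τ) = e^(−0.49/0.7826) = 0.5347 → 53.47%.

53.5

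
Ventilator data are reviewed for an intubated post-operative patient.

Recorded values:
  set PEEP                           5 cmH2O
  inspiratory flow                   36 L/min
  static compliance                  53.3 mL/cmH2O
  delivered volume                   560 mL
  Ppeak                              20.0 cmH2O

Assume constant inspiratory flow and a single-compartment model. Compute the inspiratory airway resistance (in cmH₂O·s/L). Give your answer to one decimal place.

7.5

Flow: 36 L/min ÷ 60 = 0.6 L/s.
Equation of motion (constant flow): PIP = Vt/C + R·V̇ + PEEP.
R·V̇ = PIP − Vt/C − PEEP = 20.0 − 560/53.3 − 5 = 20.0 − 10.507 − 5 = 4.493 cmH2O.
R = 4.493 / 0.6 = 7.488 cmH2O·s/L.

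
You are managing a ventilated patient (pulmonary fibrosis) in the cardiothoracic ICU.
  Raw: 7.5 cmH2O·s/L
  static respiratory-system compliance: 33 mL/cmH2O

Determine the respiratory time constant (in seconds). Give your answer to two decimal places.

τ = R × C = 7.5 × 33 mL/cmH2O = 7.5 × 0.033 L/cmH2O = 0.2475 s.

0.25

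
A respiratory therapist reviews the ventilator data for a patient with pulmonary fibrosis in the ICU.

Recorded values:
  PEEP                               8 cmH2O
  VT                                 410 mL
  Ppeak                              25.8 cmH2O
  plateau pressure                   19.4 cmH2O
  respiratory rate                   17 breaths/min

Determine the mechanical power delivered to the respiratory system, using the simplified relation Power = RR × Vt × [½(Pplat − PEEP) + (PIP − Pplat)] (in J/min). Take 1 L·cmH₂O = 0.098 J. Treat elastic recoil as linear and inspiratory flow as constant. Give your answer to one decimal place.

8.3

Per-breath work = Vt × [½(Pplat−PEEP) + (PIP−Pplat)] = 0.410 × [0.5×11.4 + 6.4] = 0.410 × 12.1 = 4.961 L·cmH2O.
Power = 17 × 4.961 = 84.337 L·cmH2O/min.
× 0.098 J/(L·cmH2O) → 8.265 J/min.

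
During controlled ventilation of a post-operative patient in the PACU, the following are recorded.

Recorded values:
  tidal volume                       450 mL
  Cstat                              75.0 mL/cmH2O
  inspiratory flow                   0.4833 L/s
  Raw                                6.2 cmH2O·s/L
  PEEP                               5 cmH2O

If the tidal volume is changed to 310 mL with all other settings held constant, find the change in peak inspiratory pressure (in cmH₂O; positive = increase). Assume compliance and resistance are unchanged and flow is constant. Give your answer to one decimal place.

-1.9

PIP = Vt/C + R·V̇ + PEEP (constant-flow equation of motion).
Only the elastic term changes: ΔPIP = ΔVt / C = (310 − 450) / 75.0 = -1.867 cmH2O.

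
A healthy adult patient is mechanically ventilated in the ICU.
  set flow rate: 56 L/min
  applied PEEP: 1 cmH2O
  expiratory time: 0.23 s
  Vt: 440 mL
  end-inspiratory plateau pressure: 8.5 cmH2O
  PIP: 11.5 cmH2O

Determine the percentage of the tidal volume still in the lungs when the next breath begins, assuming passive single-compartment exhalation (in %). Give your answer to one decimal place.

Flow: 56 L/min ÷ 60 = 0.9333 L/s.
R = (PIP − Pplat)/V̇ = (11.5 − 8.5) / 0.9333 = 3.0/0.9333 = 3.214 cmH2O·s/L.
C = Vt/(Pplat − PEEP) = 440.0 / (8.5 − 1) = 440.0/7.5 = 58.667 mL/cmH2O.
τ = R × C = 3.214 × 0.05867 L/cmH2O = 0.1886 s.
Fraction remaining at end-expiration = e^(−Te/τ) = e^(−0.23/0.1886) = 0.2954 → 29.54%.

29.5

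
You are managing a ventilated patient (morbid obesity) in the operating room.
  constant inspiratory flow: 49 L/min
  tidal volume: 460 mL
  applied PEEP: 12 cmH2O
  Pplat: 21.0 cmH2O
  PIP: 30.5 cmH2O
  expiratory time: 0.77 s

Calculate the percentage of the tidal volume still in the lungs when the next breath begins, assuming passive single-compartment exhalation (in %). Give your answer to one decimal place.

27.4

Flow: 49 L/min ÷ 60 = 0.8167 L/s.
R = (PIP − Pplat)/V̇ = (30.5 − 21.0) / 0.8167 = 9.5/0.8167 = 11.632 cmH2O·s/L.
C = Vt/(Pplat − PEEP) = 460.0 / (21.0 − 12) = 460.0/9.0 = 51.111 mL/cmH2O.
τ = R × C = 11.632 × 0.05111 L/cmH2O = 0.5945 s.
Fraction remaining at end-expiration = e^(−Te/τ) = e^(−0.77/0.5945) = 0.2738 → 27.38%.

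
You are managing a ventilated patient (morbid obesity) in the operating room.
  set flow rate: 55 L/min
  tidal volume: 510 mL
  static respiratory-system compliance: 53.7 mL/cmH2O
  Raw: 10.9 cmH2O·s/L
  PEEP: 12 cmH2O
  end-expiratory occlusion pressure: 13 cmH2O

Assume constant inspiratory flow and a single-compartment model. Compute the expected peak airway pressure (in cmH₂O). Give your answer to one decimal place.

32.5

Flow: 55 L/min ÷ 60 = 0.9167 L/s.
Total PEEP = 13 cmH2O (set 12 + intrinsic 1); this is the baseline alveolar pressure.
Equation of motion (constant flow): PIP = Vt/C + R·V̇ + PEEP.
PIP = 510/53.7 + 10.9×0.9167 + 13 = 9.497 + 9.992 + 13 = 32.489 cmH2O.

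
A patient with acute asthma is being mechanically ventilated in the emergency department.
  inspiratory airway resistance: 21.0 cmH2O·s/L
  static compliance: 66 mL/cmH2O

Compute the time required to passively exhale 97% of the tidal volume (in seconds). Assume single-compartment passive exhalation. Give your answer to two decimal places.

τ = R × C = 21.0 × 66 mL/cmH2O = 21.0 × 0.066 L/cmH2O = 1.386 s.
Exhaled fraction f = 1 − e^(−t/τ) → t = −τ·ln(1 − f) = −1.386·ln(0.03) = 4.86 s.

4.86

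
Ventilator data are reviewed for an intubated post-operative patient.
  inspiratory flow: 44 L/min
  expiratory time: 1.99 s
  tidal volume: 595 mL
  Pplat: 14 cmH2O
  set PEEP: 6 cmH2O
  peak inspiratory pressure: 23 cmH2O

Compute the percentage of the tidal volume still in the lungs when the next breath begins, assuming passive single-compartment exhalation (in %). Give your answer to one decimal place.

Flow: 44 L/min ÷ 60 = 0.7333 L/s.
R = (PIP − Pplat)/V̇ = (23 − 14) / 0.7333 = 9.0/0.7333 = 12.273 cmH2O·s/L.
C = Vt/(Pplat − PEEP) = 595.0 / (14 − 6) = 595.0/8.0 = 74.375 mL/cmH2O.
τ = R × C = 12.273 × 0.07438 L/cmH2O = 0.9129 s.
Fraction remaining at end-expiration = e^(−Te/τ) = e^(−1.99/0.9129) = 0.1131 → 11.31%.

11.3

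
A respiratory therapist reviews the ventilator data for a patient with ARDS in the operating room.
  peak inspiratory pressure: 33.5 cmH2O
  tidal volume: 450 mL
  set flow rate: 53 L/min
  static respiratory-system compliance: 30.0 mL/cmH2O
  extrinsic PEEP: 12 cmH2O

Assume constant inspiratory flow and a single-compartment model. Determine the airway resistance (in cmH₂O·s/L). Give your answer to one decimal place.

7.4

Flow: 53 L/min ÷ 60 = 0.8833 L/s.
Equation of motion (constant flow): PIP = Vt/C + R·V̇ + PEEP.
R·V̇ = PIP − Vt/C − PEEP = 33.5 − 450/30.0 − 12 = 33.5 − 15.0 − 12 = 6.5 cmH2O.
R = 6.5 / 0.8833 = 7.359 cmH2O·s/L.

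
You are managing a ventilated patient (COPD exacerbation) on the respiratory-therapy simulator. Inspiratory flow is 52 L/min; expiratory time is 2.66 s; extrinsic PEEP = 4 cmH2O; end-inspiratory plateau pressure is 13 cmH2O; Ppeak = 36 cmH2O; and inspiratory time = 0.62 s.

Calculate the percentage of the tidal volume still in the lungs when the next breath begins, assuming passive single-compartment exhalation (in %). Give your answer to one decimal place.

Flow: 52 L/min ÷ 60 = 0.8667 L/s.
Vt = flow × Ti = 0.8667 L/s × 0.62 s × 1000 mL/L = 537.35 mL.
R = (PIP − Pplat)/V̇ = (36 − 13) / 0.8667 = 23.0/0.8667 = 26.537 cmH2O·s/L.
C = Vt/(Pplat − PEEP) = 537.35 / (13 − 4) = 537.35/9.0 = 59.706 mL/cmH2O.
τ = R × C = 26.537 × 0.05971 L/cmH2O = 1.585 s.
Fraction remaining at end-expiration = e^(−Te/τ) = e^(−2.66/1.585) = 0.1867 → 18.67%.

18.7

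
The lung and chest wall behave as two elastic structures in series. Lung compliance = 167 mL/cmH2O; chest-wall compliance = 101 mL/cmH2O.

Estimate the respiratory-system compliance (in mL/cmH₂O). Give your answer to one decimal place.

Lung and chest wall are elastances in series: 1/Crs = 1/CL + 1/Ccw.
1/Crs = 1/167 + 1/101 = 0.01589.
Crs = 62.933 mL/cmH2O.

62.9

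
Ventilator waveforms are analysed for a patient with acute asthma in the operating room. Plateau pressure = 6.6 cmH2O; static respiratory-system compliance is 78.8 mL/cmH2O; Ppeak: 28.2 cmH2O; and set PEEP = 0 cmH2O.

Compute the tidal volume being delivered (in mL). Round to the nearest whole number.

Vt = Cstat × (Pplat − PEEP) = 78.8 × (6.6 − 0) = 78.8 × 6.6 = 520.08 mL.

520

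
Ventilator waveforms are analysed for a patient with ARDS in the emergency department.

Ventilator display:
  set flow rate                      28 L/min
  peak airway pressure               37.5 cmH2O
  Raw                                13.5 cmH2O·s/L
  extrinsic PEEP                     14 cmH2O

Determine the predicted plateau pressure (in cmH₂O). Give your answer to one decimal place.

31.2

Flow: 28 L/min ÷ 60 = 0.4667 L/s.
Pplat = PIP − Raw × flow = 37.5 − 13.5 × 0.4667 = 37.5 − 6.3 = 31.2 cmH2O.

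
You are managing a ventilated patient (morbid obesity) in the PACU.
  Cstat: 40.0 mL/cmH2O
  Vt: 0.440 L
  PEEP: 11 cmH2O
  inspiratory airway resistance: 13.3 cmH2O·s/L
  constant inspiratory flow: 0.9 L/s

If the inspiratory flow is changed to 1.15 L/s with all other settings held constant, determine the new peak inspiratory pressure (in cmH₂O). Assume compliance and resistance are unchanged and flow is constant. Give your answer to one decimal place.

PIP = Vt/C + R·V̇ + PEEP (constant-flow equation of motion).
Only the resistive term changes: ΔPIP = R × ΔV̇ = 13.3 × (1.15 − 0.9) = 13.3 × 0.25 = 3.325 cmH2O.
Original PIP = 440/40.0 + 13.3×0.9 + 11 = 33.97 cmH2O; new PIP = 33.97 + (3.325) = 37.295 cmH2O.

37.3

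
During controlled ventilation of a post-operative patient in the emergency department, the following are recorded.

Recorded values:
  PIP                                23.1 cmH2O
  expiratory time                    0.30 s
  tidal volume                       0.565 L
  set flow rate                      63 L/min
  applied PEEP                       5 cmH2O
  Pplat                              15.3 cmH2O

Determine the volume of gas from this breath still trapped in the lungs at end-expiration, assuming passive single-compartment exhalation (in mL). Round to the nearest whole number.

Flow: 63 L/min ÷ 60 = 1.05 L/s.
R = (PIP − Pplat)/V̇ = (23.1 − 15.3) / 1.05 = 7.8/1.05 = 7.429 cmH2O·s/L.
C = Vt/(Pplat − PEEP) = 565.0 / (15.3 − 5) = 565.0/10.3 = 54.854 mL/cmH2O.
τ = R × C = 7.429 × 0.05485 L/cmH2O = 0.4075 s.
Fraction remaining = e^(−Te/τ) = e^(−0.30/0.4075) = 0.4789.
Trapped volume = 565.0 × 0.4789 = 270.58 mL.

271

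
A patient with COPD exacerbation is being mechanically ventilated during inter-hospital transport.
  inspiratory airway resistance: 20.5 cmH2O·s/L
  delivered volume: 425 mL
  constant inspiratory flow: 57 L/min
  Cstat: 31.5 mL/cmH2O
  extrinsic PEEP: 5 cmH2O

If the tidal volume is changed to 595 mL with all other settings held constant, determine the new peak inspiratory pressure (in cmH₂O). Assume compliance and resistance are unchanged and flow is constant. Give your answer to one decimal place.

43.4

Flow: 57 L/min ÷ 60 = 0.95 L/s.
PIP = Vt/C + R·V̇ + PEEP (constant-flow equation of motion).
Only the elastic term changes: ΔPIP = ΔVt / C = (595 − 425) / 31.5 = 5.397 cmH2O.
Original PIP = 425/31.5 + 20.5×0.95 + 5 = 37.967 cmH2O; new PIP = 37.967 + (5.397) = 43.364 cmH2O.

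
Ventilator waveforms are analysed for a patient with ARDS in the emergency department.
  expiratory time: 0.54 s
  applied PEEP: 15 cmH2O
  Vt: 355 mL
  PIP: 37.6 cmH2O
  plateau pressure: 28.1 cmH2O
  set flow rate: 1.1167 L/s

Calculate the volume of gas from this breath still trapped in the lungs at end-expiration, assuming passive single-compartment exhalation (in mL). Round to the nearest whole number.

R = (PIP − Pplat)/V̇ = (37.6 − 28.1) / 1.1167 = 9.5/1.1167 = 8.507 cmH2O·s/L.
C = Vt/(Pplat − PEEP) = 355.0 / (28.1 − 15) = 355.0/13.1 = 27.099 mL/cmH2O.
τ = R × C = 8.507 × 0.0271 L/cmH2O = 0.2305 s.
Fraction remaining = e^(−Te/τ) = e^(−0.54/0.2305) = 0.09606.
Trapped volume = 355.0 × 0.09606 = 34.101 mL.

34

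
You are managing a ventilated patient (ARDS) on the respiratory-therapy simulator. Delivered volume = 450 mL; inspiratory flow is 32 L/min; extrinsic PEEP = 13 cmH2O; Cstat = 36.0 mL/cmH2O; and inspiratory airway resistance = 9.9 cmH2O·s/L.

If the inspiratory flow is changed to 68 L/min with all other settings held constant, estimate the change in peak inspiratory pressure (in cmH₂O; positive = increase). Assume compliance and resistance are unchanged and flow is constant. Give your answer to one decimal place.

5.9

Flow: 32 L/min ÷ 60 = 0.5333 L/s.
New flow: 68 L/min ÷ 60 = 1.1333 L/s.
PIP = Vt/C + R·V̇ + PEEP (constant-flow equation of motion).
Only the resistive term changes: ΔPIP = R × ΔV̇ = 9.9 × (1.1333 − 0.5333) = 9.9 × 0.6 = 5.94 cmH2O.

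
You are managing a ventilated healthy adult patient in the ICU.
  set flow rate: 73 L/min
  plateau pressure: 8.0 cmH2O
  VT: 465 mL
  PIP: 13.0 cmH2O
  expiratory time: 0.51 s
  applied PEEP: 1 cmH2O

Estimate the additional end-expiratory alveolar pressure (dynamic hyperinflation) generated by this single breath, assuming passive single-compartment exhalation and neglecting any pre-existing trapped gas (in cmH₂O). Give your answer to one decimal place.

Flow: 73 L/min ÷ 60 = 1.2167 L/s.
R = (PIP − Pplat)/V̇ = (13.0 − 8.0) / 1.2167 = 5.0/1.2167 = 4.109 cmH2O·s/L.
C = Vt/(Pplat − PEEP) = 465.0 / (8.0 − 1) = 465.0/7.0 = 66.429 mL/cmH2O.
τ = R × C = 4.109 × 0.06643 L/cmH2O = 0.273 s.
Fraction remaining = e^(−Te/τ) = e^(−0.51/0.273) = 0.1544; trapped volume = 465.0 × 0.1544 = 71.796 mL.
Additional alveolar pressure from trapping ≈ V_trapped / C = 71.796 / 66.429 = 1.081 cmH2O.

1.1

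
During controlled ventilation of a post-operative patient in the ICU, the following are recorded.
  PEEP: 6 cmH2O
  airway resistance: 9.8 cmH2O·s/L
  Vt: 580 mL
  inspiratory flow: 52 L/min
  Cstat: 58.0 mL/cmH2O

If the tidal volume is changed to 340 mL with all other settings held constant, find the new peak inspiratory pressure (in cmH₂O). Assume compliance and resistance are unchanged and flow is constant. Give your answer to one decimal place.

20.4

Flow: 52 L/min ÷ 60 = 0.8667 L/s.
PIP = Vt/C + R·V̇ + PEEP (constant-flow equation of motion).
Only the elastic term changes: ΔPIP = ΔVt / C = (340 − 580) / 58.0 = -4.138 cmH2O.
Original PIP = 580/58.0 + 9.8×0.8667 + 6 = 24.494 cmH2O; new PIP = 24.494 + (-4.138) = 20.356 cmH2O.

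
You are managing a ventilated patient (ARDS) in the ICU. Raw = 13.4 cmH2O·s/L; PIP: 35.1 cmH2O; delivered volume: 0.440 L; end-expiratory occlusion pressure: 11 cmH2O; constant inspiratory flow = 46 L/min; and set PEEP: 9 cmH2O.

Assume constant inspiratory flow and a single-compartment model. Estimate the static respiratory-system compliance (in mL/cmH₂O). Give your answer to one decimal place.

Flow: 46 L/min ÷ 60 = 0.7667 L/s.
Total PEEP = 11 cmH2O (set 9 + intrinsic 2); this is the baseline alveolar pressure.
Equation of motion (constant flow): PIP = Vt/C + R·V̇ + PEEP.
Vt/C = PIP − R·V̇ − PEEP = 35.1 − 13.4×0.7667 − 11 = 35.1 − 10.274 − 11 = 13.826 cmH2O.
C = Vt / 13.826 = 440 / 13.826 = 31.824 mL/cmH2O.

31.8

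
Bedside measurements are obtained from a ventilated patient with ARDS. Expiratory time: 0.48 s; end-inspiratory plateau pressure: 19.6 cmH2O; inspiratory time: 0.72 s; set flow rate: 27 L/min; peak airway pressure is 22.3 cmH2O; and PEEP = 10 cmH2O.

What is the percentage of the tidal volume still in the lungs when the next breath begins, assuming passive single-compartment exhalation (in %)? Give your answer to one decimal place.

9.3

Flow: 27 L/min ÷ 60 = 0.45 L/s.
Vt = flow × Ti = 0.45 L/s × 0.72 s × 1000 mL/L = 324.0 mL.
R = (PIP − Pplat)/V̇ = (22.3 − 19.6) / 0.45 = 2.7/0.45 = 6.0 cmH2O·s/L.
C = Vt/(Pplat − PEEP) = 324.0 / (19.6 − 10) = 324.0/9.6 = 33.75 mL/cmH2O.
τ = R × C = 6.0 × 0.03375 L/cmH2O = 0.2025 s.
Fraction remaining at end-expiration = e^(−Te/τ) = e^(−0.48/0.2025) = 0.09345 → 9.345%.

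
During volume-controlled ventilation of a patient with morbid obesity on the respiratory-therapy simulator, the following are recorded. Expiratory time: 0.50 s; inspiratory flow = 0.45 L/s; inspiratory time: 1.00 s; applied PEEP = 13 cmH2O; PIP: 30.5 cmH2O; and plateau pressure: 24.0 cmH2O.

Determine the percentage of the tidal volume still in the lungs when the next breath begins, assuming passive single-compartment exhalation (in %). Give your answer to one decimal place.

42.9

Vt = flow × Ti = 0.45 L/s × 1.00 s × 1000 mL/L = 450.0 mL.
R = (PIP − Pplat)/V̇ = (30.5 − 24.0) / 0.45 = 6.5/0.45 = 14.444 cmH2O·s/L.
C = Vt/(Pplat − PEEP) = 450.0 / (24.0 − 13) = 450.0/11.0 = 40.909 mL/cmH2O.
τ = R × C = 14.444 × 0.04091 L/cmH2O = 0.5909 s.
Fraction remaining at end-expiration = e^(−Te/τ) = e^(−0.50/0.5909) = 0.4291 → 42.91%.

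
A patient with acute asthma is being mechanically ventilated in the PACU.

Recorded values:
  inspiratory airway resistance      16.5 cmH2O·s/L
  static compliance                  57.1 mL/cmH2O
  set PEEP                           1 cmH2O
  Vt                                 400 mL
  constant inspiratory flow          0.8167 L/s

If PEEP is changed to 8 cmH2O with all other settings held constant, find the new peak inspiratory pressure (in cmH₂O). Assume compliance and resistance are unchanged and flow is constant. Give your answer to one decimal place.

28.5

PIP = Vt/C + R·V̇ + PEEP (constant-flow equation of motion).
Only the baseline term changes: ΔPIP = ΔPEEP = 8 − 1 = 7.0 cmH2O.
Original PIP = 400/57.1 + 16.5×0.8167 + 1 = 21.481 cmH2O; new PIP = 21.481 + (7.0) = 28.481 cmH2O.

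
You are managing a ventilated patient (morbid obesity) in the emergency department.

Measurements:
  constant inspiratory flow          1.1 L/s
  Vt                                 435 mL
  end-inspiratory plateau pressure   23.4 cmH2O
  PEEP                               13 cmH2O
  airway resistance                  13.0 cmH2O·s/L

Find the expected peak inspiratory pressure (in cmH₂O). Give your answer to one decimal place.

PIP = Pplat + Raw × flow = 23.4 + 13.0 × 1.1 = 23.4 + 14.3 = 37.7 cmH2O.

37.7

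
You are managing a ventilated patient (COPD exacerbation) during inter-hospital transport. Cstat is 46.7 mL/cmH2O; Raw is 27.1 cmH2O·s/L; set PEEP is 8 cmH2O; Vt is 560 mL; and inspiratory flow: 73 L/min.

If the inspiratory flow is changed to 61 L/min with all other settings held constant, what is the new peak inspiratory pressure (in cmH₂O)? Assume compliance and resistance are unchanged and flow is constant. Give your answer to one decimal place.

47.5

Flow: 73 L/min ÷ 60 = 1.2167 L/s.
New flow: 61 L/min ÷ 60 = 1.0167 L/s.
PIP = Vt/C + R·V̇ + PEEP (constant-flow equation of motion).
Only the resistive term changes: ΔPIP = R × ΔV̇ = 27.1 × (1.0167 − 1.2167) = 27.1 × -0.2 = -5.42 cmH2O.
Original PIP = 560/46.7 + 27.1×1.2167 + 8 = 52.964 cmH2O; new PIP = 52.964 + (-5.42) = 47.544 cmH2O.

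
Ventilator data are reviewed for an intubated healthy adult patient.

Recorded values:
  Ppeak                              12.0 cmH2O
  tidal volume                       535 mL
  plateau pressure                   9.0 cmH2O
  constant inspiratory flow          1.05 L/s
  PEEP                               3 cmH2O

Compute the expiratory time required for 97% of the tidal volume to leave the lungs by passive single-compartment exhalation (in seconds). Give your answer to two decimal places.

0.89

R = (PIP − Pplat)/V̇ = (12.0 − 9.0) / 1.05 = 3.0/1.05 = 2.857 cmH2O·s/L.
C = Vt/(Pplat − PEEP) = 535.0 / (9.0 − 3) = 535.0/6.0 = 89.167 mL/cmH2O.
τ = R × C = 2.857 × 0.08917 L/cmH2O = 0.2548 s.
t = −τ·ln(1 − 0.97) = −0.2548·ln(0.03) = 0.8935 s.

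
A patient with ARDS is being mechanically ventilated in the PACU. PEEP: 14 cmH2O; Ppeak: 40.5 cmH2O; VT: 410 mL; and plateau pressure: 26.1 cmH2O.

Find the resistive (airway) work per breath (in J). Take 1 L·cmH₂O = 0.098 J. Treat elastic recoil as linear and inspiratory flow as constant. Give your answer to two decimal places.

With constant inspiratory flow the resistive pressure is constant at PIP − Pplat = 40.5 − 26.1 = 14.4 cmH2O, so resistive work = 14.4 × 0.410 = 5.904 L·cmH2O.
× 0.098 J/(L·cmH2O) → 0.5786 J.

0.58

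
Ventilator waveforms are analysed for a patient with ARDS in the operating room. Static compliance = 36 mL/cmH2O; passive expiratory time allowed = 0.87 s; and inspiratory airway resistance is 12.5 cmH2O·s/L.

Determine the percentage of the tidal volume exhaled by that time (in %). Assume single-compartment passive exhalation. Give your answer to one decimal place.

85.5

τ = R × C = 12.5 × 36 mL/cmH2O = 12.5 × 0.036 L/cmH2O = 0.45 s.
Passive exhalation: V(t)/V₀ = e^(−t/τ) = e^(−0.87/0.45) = 0.1447.
Fraction exhaled = 1 − 0.1447 = 0.8553 → 85.53%.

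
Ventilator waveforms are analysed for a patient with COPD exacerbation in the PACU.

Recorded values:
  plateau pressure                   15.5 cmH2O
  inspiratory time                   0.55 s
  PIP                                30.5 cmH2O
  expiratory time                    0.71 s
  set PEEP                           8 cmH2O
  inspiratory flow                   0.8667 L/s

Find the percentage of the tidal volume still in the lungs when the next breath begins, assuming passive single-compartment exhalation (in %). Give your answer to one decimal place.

Vt = flow × Ti = 0.8667 L/s × 0.55 s × 1000 mL/L = 476.69 mL.
R = (PIP − Pplat)/V̇ = (30.5 − 15.5) / 0.8667 = 15.0/0.8667 = 17.307 cmH2O·s/L.
C = Vt/(Pplat − PEEP) = 476.69 / (15.5 − 8) = 476.69/7.5 = 63.559 mL/cmH2O.
τ = R × C = 17.307 × 0.06356 L/cmH2O = 1.1 s.
Fraction remaining at end-expiration = e^(−Te/τ) = e^(−0.71/1.1) = 0.5244 → 52.44%.

52.4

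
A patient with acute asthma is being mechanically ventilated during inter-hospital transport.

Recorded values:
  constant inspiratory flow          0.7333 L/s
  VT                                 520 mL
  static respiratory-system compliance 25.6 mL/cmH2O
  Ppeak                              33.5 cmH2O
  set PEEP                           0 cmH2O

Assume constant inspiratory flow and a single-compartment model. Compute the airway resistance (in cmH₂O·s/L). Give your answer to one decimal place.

18.0

Equation of motion (constant flow): PIP = Vt/C + R·V̇ + PEEP.
R·V̇ = PIP − Vt/C − PEEP = 33.5 − 520/25.6 − 0 = 33.5 − 20.313 − 0 = 13.187 cmH2O.
R = 13.187 / 0.7333 = 17.983 cmH2O·s/L.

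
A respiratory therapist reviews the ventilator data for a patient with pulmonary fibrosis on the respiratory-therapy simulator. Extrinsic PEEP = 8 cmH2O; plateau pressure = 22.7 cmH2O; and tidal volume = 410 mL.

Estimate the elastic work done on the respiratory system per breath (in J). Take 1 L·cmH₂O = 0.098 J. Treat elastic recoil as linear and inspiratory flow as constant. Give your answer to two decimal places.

Elastic work ≈ ½ × (Pplat − PEEP) × Vt = 0.5 × (22.7 − 8) × 0.410 L = 0.5 × 14.7 × 0.410 = 3.014 L·cmH2O.
× 0.098 J/(L·cmH2O) → 0.2954 J.

0.30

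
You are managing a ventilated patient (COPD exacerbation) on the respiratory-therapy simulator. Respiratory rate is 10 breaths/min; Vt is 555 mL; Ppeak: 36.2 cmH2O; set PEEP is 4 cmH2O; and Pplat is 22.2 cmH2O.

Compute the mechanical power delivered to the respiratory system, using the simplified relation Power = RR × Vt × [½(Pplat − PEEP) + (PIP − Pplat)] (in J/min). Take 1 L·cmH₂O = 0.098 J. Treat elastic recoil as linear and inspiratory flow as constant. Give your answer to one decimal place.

12.6

Per-breath work = Vt × [½(Pplat−PEEP) + (PIP−Pplat)] = 0.555 × [0.5×18.2 + 14.0] = 0.555 × 23.1 = 12.821 L·cmH2O.
Power = 10 × 12.821 = 128.21 L·cmH2O/min.
× 0.098 J/(L·cmH2O) → 12.565 J/min.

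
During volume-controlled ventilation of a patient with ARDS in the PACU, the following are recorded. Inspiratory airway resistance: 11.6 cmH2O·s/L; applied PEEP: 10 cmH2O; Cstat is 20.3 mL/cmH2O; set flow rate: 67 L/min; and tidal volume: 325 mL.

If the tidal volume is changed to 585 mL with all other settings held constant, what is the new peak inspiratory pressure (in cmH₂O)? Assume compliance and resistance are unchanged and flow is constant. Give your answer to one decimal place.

51.8

Flow: 67 L/min ÷ 60 = 1.1167 L/s.
PIP = Vt/C + R·V̇ + PEEP (constant-flow equation of motion).
Only the elastic term changes: ΔPIP = ΔVt / C = (585 − 325) / 20.3 = 12.808 cmH2O.
Original PIP = 325/20.3 + 11.6×1.1167 + 10 = 38.964 cmH2O; new PIP = 38.964 + (12.808) = 51.772 cmH2O.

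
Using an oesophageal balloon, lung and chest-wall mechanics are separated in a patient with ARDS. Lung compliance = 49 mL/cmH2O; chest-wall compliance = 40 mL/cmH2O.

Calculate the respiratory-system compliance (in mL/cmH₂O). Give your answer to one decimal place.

22.0

Lung and chest wall are elastances in series: 1/Crs = 1/CL + 1/Ccw.
1/Crs = 1/49 + 1/40 = 0.04541.
Crs = 22.022 mL/cmH2O.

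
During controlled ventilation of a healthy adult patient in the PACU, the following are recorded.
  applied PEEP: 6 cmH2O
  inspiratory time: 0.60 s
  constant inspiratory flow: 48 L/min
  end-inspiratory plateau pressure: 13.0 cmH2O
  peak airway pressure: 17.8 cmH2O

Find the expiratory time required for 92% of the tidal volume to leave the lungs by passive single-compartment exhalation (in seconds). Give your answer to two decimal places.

1.04

Flow: 48 L/min ÷ 60 = 0.8 L/s.
Vt = flow × Ti = 0.8 L/s × 0.60 s × 1000 mL/L = 480.0 mL.
R = (PIP − Pplat)/V̇ = (17.8 − 13.0) / 0.8 = 4.8/0.8 = 6.0 cmH2O·s/L.
C = Vt/(Pplat − PEEP) = 480.0 / (13.0 − 6) = 480.0/7.0 = 68.571 mL/cmH2O.
τ = R × C = 6.0 × 0.06857 L/cmH2O = 0.4114 s.
t = −τ·ln(1 − 0.92) = −0.4114·ln(0.08) = 1.039 s.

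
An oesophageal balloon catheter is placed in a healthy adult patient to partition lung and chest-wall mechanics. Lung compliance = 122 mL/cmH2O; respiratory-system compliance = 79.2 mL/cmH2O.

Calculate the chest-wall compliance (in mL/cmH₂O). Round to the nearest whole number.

226

1/Ccw = 1/Crs − 1/CL.
1/Ccw = 1/79.2 − 1/122 = 0.00443.
Ccw = 225.73 mL/cmH2O.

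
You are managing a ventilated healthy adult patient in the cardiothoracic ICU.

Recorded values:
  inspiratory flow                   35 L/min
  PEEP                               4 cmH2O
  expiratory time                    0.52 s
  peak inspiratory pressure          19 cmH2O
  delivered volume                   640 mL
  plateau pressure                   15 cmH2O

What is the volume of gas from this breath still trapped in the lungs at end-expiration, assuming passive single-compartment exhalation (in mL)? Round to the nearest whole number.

174

Flow: 35 L/min ÷ 60 = 0.5833 L/s.
R = (PIP − Pplat)/V̇ = (19 − 15) / 0.5833 = 4.0/0.5833 = 6.858 cmH2O·s/L.
C = Vt/(Pplat − PEEP) = 640.0 / (15 − 4) = 640.0/11.0 = 58.182 mL/cmH2O.
τ = R × C = 6.858 × 0.05818 L/cmH2O = 0.399 s.
Fraction remaining = e^(−Te/τ) = e^(−0.52/0.399) = 0.2716.
Trapped volume = 640.0 × 0.2716 = 173.82 mL.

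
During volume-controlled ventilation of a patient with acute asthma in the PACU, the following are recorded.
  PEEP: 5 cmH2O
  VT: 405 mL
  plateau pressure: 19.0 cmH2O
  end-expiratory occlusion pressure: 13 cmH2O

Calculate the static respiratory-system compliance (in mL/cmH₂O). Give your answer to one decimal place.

67.5

End-expiratory occlusion gives total PEEP = 13 cmH2O (intrinsic PEEP = 13 − 5 = 8). Use total PEEP for the elastic gradient.
Cstat = Vt / (Pplat − PEEPtotal) = 405 / (19.0 − 13) = 405 / 6.0 = 67.5 mL/cmH2O.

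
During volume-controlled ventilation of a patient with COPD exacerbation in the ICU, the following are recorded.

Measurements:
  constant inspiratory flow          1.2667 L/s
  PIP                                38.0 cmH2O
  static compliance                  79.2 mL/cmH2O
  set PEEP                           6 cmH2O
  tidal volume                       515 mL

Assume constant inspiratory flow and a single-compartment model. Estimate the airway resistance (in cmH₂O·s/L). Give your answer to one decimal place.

20.1

Equation of motion (constant flow): PIP = Vt/C + R·V̇ + PEEP.
R·V̇ = PIP − Vt/C − PEEP = 38.0 − 515/79.2 − 6 = 38.0 − 6.503 − 6 = 25.497 cmH2O.
R = 25.497 / 1.2667 = 20.129 cmH2O·s/L.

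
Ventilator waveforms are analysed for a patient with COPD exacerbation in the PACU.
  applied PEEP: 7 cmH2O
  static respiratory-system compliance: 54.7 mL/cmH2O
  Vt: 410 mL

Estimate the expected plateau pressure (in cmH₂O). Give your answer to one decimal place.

Pplat = PEEP + Vt / Cstat = 7 + 410 / 54.7 = 7 + 7.495 = 14.495 cmH2O.

14.5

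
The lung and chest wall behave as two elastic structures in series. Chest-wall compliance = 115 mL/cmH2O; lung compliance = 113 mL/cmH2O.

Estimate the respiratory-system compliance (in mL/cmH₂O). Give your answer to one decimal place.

57.0

Lung and chest wall are elastances in series: 1/Crs = 1/CL + 1/Ccw.
1/Crs = 1/113 + 1/115 = 0.01755.
Crs = 56.98 mL/cmH2O.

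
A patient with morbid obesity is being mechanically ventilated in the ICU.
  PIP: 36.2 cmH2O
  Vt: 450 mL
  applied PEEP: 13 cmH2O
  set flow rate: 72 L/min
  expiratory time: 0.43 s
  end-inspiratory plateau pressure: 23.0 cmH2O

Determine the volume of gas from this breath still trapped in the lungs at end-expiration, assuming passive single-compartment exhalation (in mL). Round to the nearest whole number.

Flow: 72 L/min ÷ 60 = 1.2 L/s.
R = (PIP − Pplat)/V̇ = (36.2 − 23.0) / 1.2 = 13.2/1.2 = 11.0 cmH2O·s/L.
C = Vt/(Pplat − PEEP) = 450.0 / (23.0 − 13) = 450.0/10.0 = 45.0 mL/cmH2O.
τ = R × C = 11.0 × 0.045 L/cmH2O = 0.495 s.
Fraction remaining = e^(−Te/τ) = e^(−0.43/0.495) = 0.4195.
Trapped volume = 450.0 × 0.4195 = 188.78 mL.

189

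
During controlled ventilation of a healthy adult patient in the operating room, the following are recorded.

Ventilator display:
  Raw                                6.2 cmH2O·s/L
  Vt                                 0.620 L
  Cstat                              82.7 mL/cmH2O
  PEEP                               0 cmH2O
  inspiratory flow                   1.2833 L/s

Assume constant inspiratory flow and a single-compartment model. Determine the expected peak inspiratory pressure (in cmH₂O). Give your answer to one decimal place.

15.5

Equation of motion (constant flow): PIP = Vt/C + R·V̇ + PEEP.
PIP = 620/82.7 + 6.2×1.2833 + 0 = 7.497 + 7.956 + 0 = 15.453 cmH2O.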